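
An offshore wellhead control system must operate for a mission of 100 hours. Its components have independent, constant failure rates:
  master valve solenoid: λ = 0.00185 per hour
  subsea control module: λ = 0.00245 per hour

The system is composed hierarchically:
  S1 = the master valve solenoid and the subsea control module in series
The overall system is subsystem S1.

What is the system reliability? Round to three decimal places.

0.651

R(master valve solenoid) = exp(−0.00185 × 100) = 0.83110
R(subsea control module) = exp(−0.00245 × 100) = 0.78270
Series (master valve solenoid and subsea control module): 0.83110 × 0.78270 = 0.651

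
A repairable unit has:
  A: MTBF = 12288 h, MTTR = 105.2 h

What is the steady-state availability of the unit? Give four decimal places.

A(A) = MTBF/(MTBF+MTTR) = 12288/(12288+105.2) = 0.9915

0.9915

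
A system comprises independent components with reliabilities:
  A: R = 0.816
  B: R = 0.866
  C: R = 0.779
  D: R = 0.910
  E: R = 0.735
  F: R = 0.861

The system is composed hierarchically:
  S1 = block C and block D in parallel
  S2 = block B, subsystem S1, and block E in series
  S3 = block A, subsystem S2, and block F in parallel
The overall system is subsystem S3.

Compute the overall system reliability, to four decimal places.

Parallel (C and D): 1 − (1 − 0.779000)(1 − 0.910000) = 0.980110
Series (B, [0.980110], and E): 0.866000 × 0.980110 × 0.735000 = 0.623850
Parallel (A, [0.623850], and F): 1 − (1 − 0.816000)(1 − 0.623850)(1 − 0.861000) = 0.9904

0.9904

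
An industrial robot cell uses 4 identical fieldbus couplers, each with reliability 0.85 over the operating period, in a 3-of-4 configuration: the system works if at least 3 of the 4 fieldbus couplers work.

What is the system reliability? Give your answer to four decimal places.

0.8905

R = Σ_{i=3}^{4} C(4,i) p^i (1−p)^{4−i} with p = 0.85
C(4,3)·0.85^3·0.15^1 = 0.368475
C(4,4)·0.85^4·0.15^0 = 0.522006
Sum = 0.8905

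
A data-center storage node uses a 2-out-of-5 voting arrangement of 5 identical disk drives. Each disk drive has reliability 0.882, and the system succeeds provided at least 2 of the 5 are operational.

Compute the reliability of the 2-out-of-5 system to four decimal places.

0.9991

R = Σ_{i=2}^{5} C(5,i) p^i (1−p)^{5−i} with p = 0.882
C(5,2)·0.882^2·0.118^3 = 0.012782
C(5,3)·0.882^3·0.118^2 = 0.095537
C(5,4)·0.882^4·0.118^1 = 0.357048
C(5,5)·0.882^5·0.118^0 = 0.533756
Sum = 0.9991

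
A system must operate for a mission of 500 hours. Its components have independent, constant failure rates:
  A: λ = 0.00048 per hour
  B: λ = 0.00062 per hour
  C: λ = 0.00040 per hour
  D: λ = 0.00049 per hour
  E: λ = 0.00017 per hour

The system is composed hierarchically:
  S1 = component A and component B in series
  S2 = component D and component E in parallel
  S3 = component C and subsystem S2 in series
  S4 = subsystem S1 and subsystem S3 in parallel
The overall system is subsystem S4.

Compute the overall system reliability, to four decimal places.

R(A) = exp(−0.00048 × 500) = 0.786628
R(B) = exp(−0.00062 × 500) = 0.733447
R(C) = exp(−0.00040 × 500) = 0.818731
R(D) = exp(−0.00049 × 500) = 0.782705
R(E) = exp(−0.00017 × 500) = 0.918512
Series (A and B): 0.786628 × 0.733447 = 0.576950
Parallel (D and E): 1 − (1 − 0.782705)(1 − 0.918512) = 0.982293
Series (C and [0.982293]): 0.818731 × 0.982293 = 0.804234
Parallel ([0.576950] and [0.804234]): 1 − (1 − 0.576950)(1 − 0.804234) = 0.9172

0.9172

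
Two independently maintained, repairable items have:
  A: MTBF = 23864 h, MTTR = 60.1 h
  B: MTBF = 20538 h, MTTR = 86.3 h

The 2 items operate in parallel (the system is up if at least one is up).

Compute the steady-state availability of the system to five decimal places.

0.99999

A(A) = MTBF/(MTBF+MTTR) = 23864/(23864+60.1) = 0.997488
A(B) = MTBF/(MTBF+MTTR) = 20538/(20538+86.3) = 0.995816
Parallel availability: 1 − (1 − 0.997488)(1 − 0.995816) = 0.99999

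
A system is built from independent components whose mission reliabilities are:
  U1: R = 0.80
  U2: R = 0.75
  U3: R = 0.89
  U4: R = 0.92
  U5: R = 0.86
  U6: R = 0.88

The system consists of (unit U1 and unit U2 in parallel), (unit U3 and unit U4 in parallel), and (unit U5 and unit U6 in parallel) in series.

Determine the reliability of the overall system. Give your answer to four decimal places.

Parallel (U1 and U2): 1 − (1 − 0.800000)(1 − 0.750000) = 0.950000
Parallel (U3 and U4): 1 − (1 − 0.890000)(1 − 0.920000) = 0.991200
Parallel (U5 and U6): 1 − (1 − 0.860000)(1 − 0.880000) = 0.983200
Series ([0.950000], [0.991200], and [0.983200]): 0.950000 × 0.991200 × 0.983200 = 0.9258

0.9258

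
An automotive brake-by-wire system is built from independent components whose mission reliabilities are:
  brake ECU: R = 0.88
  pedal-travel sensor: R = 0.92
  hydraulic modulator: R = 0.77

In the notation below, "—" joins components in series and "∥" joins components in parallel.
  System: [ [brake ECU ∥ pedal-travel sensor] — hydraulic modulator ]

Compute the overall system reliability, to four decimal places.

Parallel (brake ECU and pedal-travel sensor): 1 − (1 − 0.880000)(1 − 0.920000) = 0.990400
Series ([0.990400] and hydraulic modulator): 0.990400 × 0.770000 = 0.7626

0.7626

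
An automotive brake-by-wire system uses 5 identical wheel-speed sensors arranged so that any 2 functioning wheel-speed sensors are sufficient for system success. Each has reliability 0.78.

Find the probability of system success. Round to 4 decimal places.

R = Σ_{i=2}^{5} C(5,i) p^i (1−p)^{5−i} with p = 0.78
C(5,2)·0.78^2·0.22^3 = 0.064782
C(5,3)·0.78^3·0.22^2 = 0.229683
C(5,4)·0.78^4·0.22^1 = 0.407166
C(5,5)·0.78^5·0.22^0 = 0.288717
Sum = 0.9903

0.9903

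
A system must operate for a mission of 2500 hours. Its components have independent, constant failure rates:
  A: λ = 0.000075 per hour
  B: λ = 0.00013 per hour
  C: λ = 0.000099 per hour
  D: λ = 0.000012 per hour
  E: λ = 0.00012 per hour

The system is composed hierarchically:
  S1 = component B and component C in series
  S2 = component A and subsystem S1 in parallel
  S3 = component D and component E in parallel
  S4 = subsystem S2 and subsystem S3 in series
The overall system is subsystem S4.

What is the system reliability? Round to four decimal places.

0.9184

R(A) = exp(−0.000075 × 2500) = 0.829029
R(B) = exp(−0.00013 × 2500) = 0.722527
R(C) = exp(−0.000099 × 2500) = 0.780750
R(D) = exp(−0.000012 × 2500) = 0.970446
R(E) = exp(−0.00012 × 2500) = 0.740818
Series (B and C): 0.722527 × 0.780750 = 0.564113
Parallel (A and [0.564113]): 1 − (1 − 0.829029)(1 − 0.564113) = 0.925476
Parallel (D and E): 1 − (1 − 0.970446)(1 − 0.740818) = 0.992340
Series ([0.925476] and [0.992340]): 0.925476 × 0.992340 = 0.9184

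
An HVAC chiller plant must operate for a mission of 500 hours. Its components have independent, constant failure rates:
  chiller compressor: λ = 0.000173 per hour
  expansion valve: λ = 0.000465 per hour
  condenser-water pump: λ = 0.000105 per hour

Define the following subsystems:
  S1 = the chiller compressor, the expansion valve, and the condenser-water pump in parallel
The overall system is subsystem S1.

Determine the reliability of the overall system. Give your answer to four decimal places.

R(chiller compressor) = exp(−0.000173 × 500) = 0.917136
R(expansion valve) = exp(−0.000465 × 500) = 0.792550
R(condenser-water pump) = exp(−0.000105 × 500) = 0.948854
Parallel (chiller compressor, expansion valve, and condenser-water pump): 1 − (1 − 0.917136)(1 − 0.792550)(1 − 0.948854) = 0.9991

0.9991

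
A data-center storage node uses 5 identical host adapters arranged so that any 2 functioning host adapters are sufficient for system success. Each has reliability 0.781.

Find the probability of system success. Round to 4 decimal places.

R = Σ_{i=2}^{5} C(5,i) p^i (1−p)^{5−i} with p = 0.781
C(5,2)·0.781^2·0.219^3 = 0.064067
C(5,3)·0.781^3·0.219^2 = 0.228476
C(5,4)·0.781^4·0.219^1 = 0.407397
C(5,5)·0.781^5·0.219^0 = 0.290573
Sum = 0.9905

0.9905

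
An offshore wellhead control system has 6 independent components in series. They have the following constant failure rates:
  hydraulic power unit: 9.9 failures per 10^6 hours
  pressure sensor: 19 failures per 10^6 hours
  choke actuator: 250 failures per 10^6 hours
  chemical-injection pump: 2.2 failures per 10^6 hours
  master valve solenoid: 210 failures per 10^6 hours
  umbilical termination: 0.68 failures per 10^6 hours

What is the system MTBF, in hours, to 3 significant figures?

2030

Series of exponential components: λ_sys = Σ λ_i
λ_sys = 0.0000099 + 0.000019 + 0.00025 + 0.0000022 + 0.00021 + 0.00000068 = 4.9178e-04 /h
MTBF = 1 / λ_sys = 2030 h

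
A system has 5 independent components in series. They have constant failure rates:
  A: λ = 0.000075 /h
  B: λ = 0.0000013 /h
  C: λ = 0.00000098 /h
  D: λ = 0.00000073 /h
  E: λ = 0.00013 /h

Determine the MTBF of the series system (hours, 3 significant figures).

Series of exponential components: λ_sys = Σ λ_i
λ_sys = 0.000075 + 0.0000013 + 0.00000098 + 0.00000073 + 0.00013 = 2.0801e-04 /h
MTBF = 1 / λ_sys = 4810 h

4810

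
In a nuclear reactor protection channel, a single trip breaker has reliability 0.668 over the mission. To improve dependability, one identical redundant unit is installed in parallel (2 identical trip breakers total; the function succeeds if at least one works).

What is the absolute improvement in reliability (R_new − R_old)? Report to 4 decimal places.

R_before = 0.668
R_after = 1 − (1 − 0.668)^2 = 0.8898
ΔR = 0.8898 − 0.668 = 0.2218

0.2218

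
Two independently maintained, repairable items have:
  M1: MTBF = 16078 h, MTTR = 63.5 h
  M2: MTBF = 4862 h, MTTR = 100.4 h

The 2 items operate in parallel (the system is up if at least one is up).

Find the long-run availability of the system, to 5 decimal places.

A(M1) = MTBF/(MTBF+MTTR) = 16078/(16078+63.5) = 0.996066
A(M2) = MTBF/(MTBF+MTTR) = 4862/(4862+100.4) = 0.979768
Parallel availability: 1 − (1 − 0.996066)(1 − 0.979768) = 0.99992

0.99992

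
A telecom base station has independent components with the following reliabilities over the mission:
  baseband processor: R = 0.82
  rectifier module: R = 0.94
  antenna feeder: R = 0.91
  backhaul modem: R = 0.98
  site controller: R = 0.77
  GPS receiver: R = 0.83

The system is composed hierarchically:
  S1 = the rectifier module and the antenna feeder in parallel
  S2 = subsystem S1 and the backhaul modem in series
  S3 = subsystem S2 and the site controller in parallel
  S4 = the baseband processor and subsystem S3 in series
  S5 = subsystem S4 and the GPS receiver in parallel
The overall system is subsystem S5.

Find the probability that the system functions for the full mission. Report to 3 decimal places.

0.969

Parallel (rectifier module and antenna feeder): 1 − (1 − 0.94000)(1 − 0.91000) = 0.99460
Series ([0.99460] and backhaul modem): 0.99460 × 0.98000 = 0.97471
Parallel ([0.97471] and site controller): 1 − (1 − 0.97471)(1 − 0.77000) = 0.99418
Series (baseband processor and [0.99418]): 0.82000 × 0.99418 = 0.81523
Parallel ([0.81523] and GPS receiver): 1 − (1 − 0.81523)(1 − 0.83000) = 0.969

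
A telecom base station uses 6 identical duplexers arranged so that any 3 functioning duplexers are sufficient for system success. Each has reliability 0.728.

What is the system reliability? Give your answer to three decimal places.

R = Σ_{i=3}^{6} C(6,i) p^i (1−p)^{6−i} with p = 0.728
C(6,3)·0.728^3·0.272^3 = 0.15529
C(6,4)·0.728^4·0.272^2 = 0.31171
C(6,5)·0.728^5·0.272^1 = 0.33372
C(6,6)·0.728^6·0.272^0 = 0.14886
Sum = 0.950

0.950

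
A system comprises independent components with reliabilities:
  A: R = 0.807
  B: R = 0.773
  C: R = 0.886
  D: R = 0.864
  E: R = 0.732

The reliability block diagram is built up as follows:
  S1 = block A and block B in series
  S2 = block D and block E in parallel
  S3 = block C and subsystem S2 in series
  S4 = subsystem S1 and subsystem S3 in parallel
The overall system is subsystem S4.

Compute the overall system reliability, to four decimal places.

Series (A and B): 0.807000 × 0.773000 = 0.623811
Parallel (D and E): 1 − (1 − 0.864000)(1 − 0.732000) = 0.963552
Series (C and [0.963552]): 0.886000 × 0.963552 = 0.853707
Parallel ([0.623811] and [0.853707]): 1 − (1 − 0.623811)(1 − 0.853707) = 0.9450

0.9450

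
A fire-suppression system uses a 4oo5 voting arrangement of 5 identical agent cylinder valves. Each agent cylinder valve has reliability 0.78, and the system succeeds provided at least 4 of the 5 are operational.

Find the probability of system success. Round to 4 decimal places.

0.6959

R = Σ_{i=4}^{5} C(5,i) p^i (1−p)^{5−i} with p = 0.78
C(5,4)·0.78^4·0.22^1 = 0.407166
C(5,5)·0.78^5·0.22^0 = 0.288717
Sum = 0.6959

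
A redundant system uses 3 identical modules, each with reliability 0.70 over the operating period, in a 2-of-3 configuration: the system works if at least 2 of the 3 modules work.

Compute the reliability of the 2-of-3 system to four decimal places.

R = Σ_{i=2}^{3} C(3,i) p^i (1−p)^{3−i} with p = 0.70
C(3,2)·0.70^2·0.30^1 = 0.441000
C(3,3)·0.70^3·0.30^0 = 0.343000
Sum = 0.7840

0.7840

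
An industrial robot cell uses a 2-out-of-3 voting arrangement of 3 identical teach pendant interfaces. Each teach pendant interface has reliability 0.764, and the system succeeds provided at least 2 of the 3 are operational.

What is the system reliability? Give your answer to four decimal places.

R = Σ_{i=2}^{3} C(3,i) p^i (1−p)^{3−i} with p = 0.764
C(3,2)·0.764^2·0.236^1 = 0.413257
C(3,3)·0.764^3·0.236^0 = 0.445944
Sum = 0.8592

0.8592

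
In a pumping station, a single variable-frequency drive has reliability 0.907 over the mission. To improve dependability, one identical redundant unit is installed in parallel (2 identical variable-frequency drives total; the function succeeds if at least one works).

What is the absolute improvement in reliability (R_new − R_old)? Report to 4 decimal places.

0.0844

R_before = 0.907
R_after = 1 − (1 − 0.907)^2 = 0.9914
ΔR = 0.9914 − 0.907 = 0.0844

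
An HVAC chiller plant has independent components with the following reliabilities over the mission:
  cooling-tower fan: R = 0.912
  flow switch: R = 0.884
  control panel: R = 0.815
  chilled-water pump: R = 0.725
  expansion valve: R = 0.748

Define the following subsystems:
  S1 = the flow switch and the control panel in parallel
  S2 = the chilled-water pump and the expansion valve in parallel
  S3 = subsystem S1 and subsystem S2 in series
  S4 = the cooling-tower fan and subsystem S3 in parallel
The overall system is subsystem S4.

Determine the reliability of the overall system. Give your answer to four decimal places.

0.9921

Parallel (flow switch and control panel): 1 − (1 − 0.884000)(1 − 0.815000) = 0.978540
Parallel (chilled-water pump and expansion valve): 1 − (1 − 0.725000)(1 − 0.748000) = 0.930700
Series ([0.978540] and [0.930700]): 0.978540 × 0.930700 = 0.910727
Parallel (cooling-tower fan and [0.910727]): 1 − (1 − 0.912000)(1 − 0.910727) = 0.9921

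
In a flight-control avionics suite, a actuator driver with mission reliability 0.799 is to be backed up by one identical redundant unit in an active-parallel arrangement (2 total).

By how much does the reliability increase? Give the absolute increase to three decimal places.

R_before = 0.799
R_after = 1 − (1 − 0.799)^2 = 0.960
ΔR = 0.960 − 0.799 = 0.161

0.161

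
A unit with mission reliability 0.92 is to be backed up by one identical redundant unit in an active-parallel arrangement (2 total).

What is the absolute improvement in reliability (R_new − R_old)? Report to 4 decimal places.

0.0736

R_before = 0.92
R_after = 1 − (1 − 0.92)^2 = 0.9936
ΔR = 0.9936 − 0.92 = 0.0736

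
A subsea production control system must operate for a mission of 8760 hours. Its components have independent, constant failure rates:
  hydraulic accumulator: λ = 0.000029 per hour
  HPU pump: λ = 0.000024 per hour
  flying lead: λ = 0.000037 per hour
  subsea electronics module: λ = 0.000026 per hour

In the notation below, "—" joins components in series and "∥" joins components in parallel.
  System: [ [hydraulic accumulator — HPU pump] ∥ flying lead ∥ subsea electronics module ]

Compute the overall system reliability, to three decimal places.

R(hydraulic accumulator) = exp(−0.000029 × 8760) = 0.77566
R(HPU pump) = exp(−0.000024 × 8760) = 0.81039
R(flying lead) = exp(−0.000037 × 8760) = 0.72316
R(subsea electronics module) = exp(−0.000026 × 8760) = 0.79632
Series (hydraulic accumulator and HPU pump): 0.77566 × 0.81039 = 0.62859
Parallel ([0.62859], flying lead, and subsea electronics module): 1 − (1 − 0.62859)(1 − 0.72316)(1 − 0.79632) = 0.979

0.979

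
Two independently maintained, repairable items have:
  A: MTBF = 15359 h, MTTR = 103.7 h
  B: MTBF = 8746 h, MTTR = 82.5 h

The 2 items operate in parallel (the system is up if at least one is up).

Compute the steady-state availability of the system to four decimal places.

A(A) = MTBF/(MTBF+MTTR) = 15359/(15359+103.7) = 0.993294
A(B) = MTBF/(MTBF+MTTR) = 8746/(8746+82.5) = 0.990655
Parallel availability: 1 − (1 − 0.993294)(1 − 0.990655) = 0.9999

0.9999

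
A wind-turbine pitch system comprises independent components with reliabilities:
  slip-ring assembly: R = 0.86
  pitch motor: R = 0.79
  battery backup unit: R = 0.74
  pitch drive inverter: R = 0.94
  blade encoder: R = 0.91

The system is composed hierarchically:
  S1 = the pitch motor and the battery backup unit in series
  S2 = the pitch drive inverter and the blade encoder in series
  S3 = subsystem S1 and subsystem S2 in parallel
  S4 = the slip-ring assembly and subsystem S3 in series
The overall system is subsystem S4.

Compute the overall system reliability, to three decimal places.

0.808

Series (pitch motor and battery backup unit): 0.79000 × 0.74000 = 0.58460
Series (pitch drive inverter and blade encoder): 0.94000 × 0.91000 = 0.85540
Parallel ([0.58460] and [0.85540]): 1 − (1 − 0.58460)(1 − 0.85540) = 0.93993
Series (slip-ring assembly and [0.93993]): 0.86000 × 0.93993 = 0.808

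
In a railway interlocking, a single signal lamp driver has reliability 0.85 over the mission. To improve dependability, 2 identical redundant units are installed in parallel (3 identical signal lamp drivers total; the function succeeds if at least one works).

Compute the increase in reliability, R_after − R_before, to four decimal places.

R_before = 0.85
R_after = 1 − (1 − 0.85)^3 = 0.9966
ΔR = 0.9966 − 0.85 = 0.1466

0.1466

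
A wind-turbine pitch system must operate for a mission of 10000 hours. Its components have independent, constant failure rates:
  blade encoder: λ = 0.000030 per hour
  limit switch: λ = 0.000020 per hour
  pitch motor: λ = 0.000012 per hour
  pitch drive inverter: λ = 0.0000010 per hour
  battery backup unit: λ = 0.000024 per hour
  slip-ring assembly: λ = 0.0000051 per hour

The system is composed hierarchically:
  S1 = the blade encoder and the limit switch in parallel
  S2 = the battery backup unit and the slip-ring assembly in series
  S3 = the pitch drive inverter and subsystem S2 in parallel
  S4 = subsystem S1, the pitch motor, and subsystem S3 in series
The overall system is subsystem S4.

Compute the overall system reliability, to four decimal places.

R(blade encoder) = exp(−0.000030 × 10000) = 0.740818
R(limit switch) = exp(−0.000020 × 10000) = 0.818731
R(pitch motor) = exp(−0.000012 × 10000) = 0.886920
R(pitch drive inverter) = exp(−0.0000010 × 10000) = 0.990050
R(battery backup unit) = exp(−0.000024 × 10000) = 0.786628
R(slip-ring assembly) = exp(−0.0000051 × 10000) = 0.950279
Parallel (blade encoder and limit switch): 1 − (1 − 0.740818)(1 − 0.818731) = 0.953018
Series (battery backup unit and slip-ring assembly): 0.786628 × 0.950279 = 0.747516
Parallel (pitch drive inverter and [0.747516]): 1 − (1 − 0.990050)(1 − 0.747516) = 0.997488
Series ([0.953018], pitch motor, and [0.997488]): 0.953018 × 0.886920 × 0.997488 = 0.8431

0.8431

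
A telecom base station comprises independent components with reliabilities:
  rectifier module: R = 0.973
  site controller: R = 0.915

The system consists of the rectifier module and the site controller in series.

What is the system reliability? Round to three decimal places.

Series (rectifier module and site controller): 0.97300 × 0.91500 = 0.890

0.890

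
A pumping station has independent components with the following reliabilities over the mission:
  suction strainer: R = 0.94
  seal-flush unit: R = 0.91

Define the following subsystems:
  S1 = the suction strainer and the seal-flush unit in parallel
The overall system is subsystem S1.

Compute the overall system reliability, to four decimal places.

0.9946

Parallel (suction strainer and seal-flush unit): 1 − (1 − 0.940000)(1 − 0.910000) = 0.9946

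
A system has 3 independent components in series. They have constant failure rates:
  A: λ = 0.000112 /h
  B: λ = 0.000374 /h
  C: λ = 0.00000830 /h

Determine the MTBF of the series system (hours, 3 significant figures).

Series of exponential components: λ_sys = Σ λ_i
λ_sys = 0.000112 + 0.000374 + 0.00000830 = 4.9430e-04 /h
MTBF = 1 / λ_sys = 2020 h

2020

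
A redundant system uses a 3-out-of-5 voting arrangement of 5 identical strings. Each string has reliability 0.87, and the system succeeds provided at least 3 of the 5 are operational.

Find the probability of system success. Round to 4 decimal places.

0.9821

R = Σ_{i=3}^{5} C(5,i) p^i (1−p)^{5−i} with p = 0.87
C(5,3)·0.87^3·0.13^2 = 0.111287
C(5,4)·0.87^4·0.13^1 = 0.372383
C(5,5)·0.87^5·0.13^0 = 0.498421
Sum = 0.9821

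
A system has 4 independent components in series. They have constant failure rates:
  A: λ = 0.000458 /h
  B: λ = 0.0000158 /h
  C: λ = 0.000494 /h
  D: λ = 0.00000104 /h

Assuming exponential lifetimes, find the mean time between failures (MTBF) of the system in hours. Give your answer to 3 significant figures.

Series of exponential components: λ_sys = Σ λ_i
λ_sys = 0.000458 + 0.0000158 + 0.000494 + 0.00000104 = 9.6884e-04 /h
MTBF = 1 / λ_sys = 1030 h

1030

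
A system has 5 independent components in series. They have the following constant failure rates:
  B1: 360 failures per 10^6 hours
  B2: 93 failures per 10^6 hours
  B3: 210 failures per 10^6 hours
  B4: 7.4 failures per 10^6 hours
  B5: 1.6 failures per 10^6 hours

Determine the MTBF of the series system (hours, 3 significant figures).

1490

Series of exponential components: λ_sys = Σ λ_i
λ_sys = 0.00036 + 0.000093 + 0.00021 + 0.0000074 + 0.0000016 = 6.7200e-04 /h
MTBF = 1 / λ_sys = 1490 h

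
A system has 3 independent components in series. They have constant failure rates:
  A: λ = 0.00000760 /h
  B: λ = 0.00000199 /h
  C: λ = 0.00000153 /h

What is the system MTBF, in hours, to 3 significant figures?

89900

Series of exponential components: λ_sys = Σ λ_i
λ_sys = 0.00000760 + 0.00000199 + 0.00000153 = 1.1120e-05 /h
MTBF = 1 / λ_sys = 89900 h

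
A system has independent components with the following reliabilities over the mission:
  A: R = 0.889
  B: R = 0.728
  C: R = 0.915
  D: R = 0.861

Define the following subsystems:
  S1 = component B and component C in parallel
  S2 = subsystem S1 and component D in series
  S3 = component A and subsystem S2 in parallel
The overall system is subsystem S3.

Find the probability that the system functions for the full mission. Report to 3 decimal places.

Parallel (B and C): 1 − (1 − 0.72800)(1 − 0.91500) = 0.97688
Series ([0.97688] and D): 0.97688 × 0.86100 = 0.84109
Parallel (A and [0.84109]): 1 − (1 − 0.88900)(1 − 0.84109) = 0.982

0.982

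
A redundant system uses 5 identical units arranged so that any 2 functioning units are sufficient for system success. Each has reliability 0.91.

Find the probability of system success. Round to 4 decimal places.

0.9997

R = Σ_{i=2}^{5} C(5,i) p^i (1−p)^{5−i} with p = 0.91
C(5,2)·0.91^2·0.09^3 = 0.006037
C(5,3)·0.91^3·0.09^2 = 0.061039
C(5,4)·0.91^4·0.09^1 = 0.308587
C(5,5)·0.91^5·0.09^0 = 0.624032
Sum = 0.9997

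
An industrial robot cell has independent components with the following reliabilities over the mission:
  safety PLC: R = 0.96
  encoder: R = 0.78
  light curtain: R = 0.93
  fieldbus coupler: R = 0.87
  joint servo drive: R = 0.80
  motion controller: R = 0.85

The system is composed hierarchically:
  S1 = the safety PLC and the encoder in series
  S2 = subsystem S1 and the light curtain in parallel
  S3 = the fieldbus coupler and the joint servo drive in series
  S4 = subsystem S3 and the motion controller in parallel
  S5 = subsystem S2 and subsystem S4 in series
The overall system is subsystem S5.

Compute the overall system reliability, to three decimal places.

Series (safety PLC and encoder): 0.96000 × 0.78000 = 0.74880
Parallel ([0.74880] and light curtain): 1 − (1 − 0.74880)(1 − 0.93000) = 0.98242
Series (fieldbus coupler and joint servo drive): 0.87000 × 0.80000 = 0.69600
Parallel ([0.69600] and motion controller): 1 − (1 − 0.69600)(1 − 0.85000) = 0.95440
Series ([0.98242] and [0.95440]): 0.98242 × 0.95440 = 0.938

0.938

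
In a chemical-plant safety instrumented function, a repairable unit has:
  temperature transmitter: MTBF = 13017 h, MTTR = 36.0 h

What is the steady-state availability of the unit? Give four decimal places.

0.9972

A(temperature transmitter) = MTBF/(MTBF+MTTR) = 13017/(13017+36.0) = 0.9972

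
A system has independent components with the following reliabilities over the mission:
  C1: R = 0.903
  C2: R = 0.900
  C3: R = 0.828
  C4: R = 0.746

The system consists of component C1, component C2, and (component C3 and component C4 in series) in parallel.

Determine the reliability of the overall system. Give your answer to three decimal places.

Series (C3 and C4): 0.82800 × 0.74600 = 0.61769
Parallel (C1, C2, and [0.61769]): 1 − (1 − 0.90300)(1 − 0.90000)(1 − 0.61769) = 0.996

0.996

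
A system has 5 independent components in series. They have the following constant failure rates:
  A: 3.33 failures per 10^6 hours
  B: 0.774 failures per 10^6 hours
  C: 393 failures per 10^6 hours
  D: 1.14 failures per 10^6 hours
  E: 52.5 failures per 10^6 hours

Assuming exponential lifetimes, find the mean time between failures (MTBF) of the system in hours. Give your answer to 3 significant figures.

2220

Series of exponential components: λ_sys = Σ λ_i
λ_sys = 0.00000333 + 0.000000774 + 0.000393 + 0.00000114 + 0.0000525 = 4.5074e-04 /h
MTBF = 1 / λ_sys = 2220 h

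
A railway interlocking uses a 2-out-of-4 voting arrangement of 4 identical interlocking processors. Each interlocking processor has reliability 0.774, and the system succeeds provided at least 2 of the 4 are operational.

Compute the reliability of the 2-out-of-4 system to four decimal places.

0.9617

R = Σ_{i=2}^{4} C(4,i) p^i (1−p)^{4−i} with p = 0.774
C(4,2)·0.774^2·0.226^2 = 0.183590
C(4,3)·0.774^3·0.226^1 = 0.419171
C(4,4)·0.774^4·0.226^0 = 0.358892
Sum = 0.9617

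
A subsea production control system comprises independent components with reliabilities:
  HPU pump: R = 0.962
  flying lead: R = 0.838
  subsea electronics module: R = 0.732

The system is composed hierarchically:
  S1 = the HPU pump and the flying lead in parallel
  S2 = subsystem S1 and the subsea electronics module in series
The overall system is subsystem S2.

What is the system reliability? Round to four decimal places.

Parallel (HPU pump and flying lead): 1 − (1 − 0.962000)(1 − 0.838000) = 0.993844
Series ([0.993844] and subsea electronics module): 0.993844 × 0.732000 = 0.7275

0.7275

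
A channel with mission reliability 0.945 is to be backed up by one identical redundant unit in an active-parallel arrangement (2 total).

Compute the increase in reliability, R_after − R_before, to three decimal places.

R_before = 0.945
R_after = 1 − (1 − 0.945)^2 = 0.997
ΔR = 0.997 − 0.945 = 0.052

0.052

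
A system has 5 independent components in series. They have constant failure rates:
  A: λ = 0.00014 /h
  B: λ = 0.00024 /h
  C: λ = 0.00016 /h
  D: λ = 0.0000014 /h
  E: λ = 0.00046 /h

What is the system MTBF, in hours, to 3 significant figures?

999

Series of exponential components: λ_sys = Σ λ_i
λ_sys = 0.00014 + 0.00024 + 0.00016 + 0.0000014 + 0.00046 = 1.0014e-03 /h
MTBF = 1 / λ_sys = 999 h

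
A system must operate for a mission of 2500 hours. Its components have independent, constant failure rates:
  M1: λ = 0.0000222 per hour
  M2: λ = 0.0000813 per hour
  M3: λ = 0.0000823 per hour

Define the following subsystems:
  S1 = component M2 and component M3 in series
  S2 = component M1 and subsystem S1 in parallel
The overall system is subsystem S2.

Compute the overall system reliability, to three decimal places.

R(M1) = exp(−0.0000222 × 2500) = 0.94601
R(M2) = exp(−0.0000813 × 2500) = 0.81607
R(M3) = exp(−0.0000823 × 2500) = 0.81404
Series (M2 and M3): 0.81607 × 0.81404 = 0.66431
Parallel (M1 and [0.66431]): 1 − (1 − 0.94601)(1 − 0.66431) = 0.982

0.982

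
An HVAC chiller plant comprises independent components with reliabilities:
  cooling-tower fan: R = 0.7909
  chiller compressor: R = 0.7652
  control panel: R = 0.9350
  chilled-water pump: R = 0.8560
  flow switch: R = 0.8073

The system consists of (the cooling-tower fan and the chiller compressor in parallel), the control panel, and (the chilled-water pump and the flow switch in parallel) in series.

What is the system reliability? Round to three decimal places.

Parallel (cooling-tower fan and chiller compressor): 1 − (1 − 0.79090)(1 − 0.76520) = 0.95090
Parallel (chilled-water pump and flow switch): 1 − (1 − 0.85600)(1 − 0.80730) = 0.97225
Series ([0.95090], control panel, and [0.97225]): 0.95090 × 0.93500 × 0.97225 = 0.864

0.864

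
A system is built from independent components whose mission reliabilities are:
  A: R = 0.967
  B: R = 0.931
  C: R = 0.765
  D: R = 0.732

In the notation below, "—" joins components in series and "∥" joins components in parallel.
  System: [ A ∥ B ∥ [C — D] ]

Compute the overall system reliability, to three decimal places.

0.999

Series (C and D): 0.76500 × 0.73200 = 0.55998
Parallel (A, B, and [0.55998]): 1 − (1 − 0.96700)(1 − 0.93100)(1 − 0.55998) = 0.999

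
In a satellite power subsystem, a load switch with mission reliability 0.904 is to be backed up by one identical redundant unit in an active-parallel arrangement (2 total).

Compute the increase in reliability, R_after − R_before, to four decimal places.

0.0868

R_before = 0.904
R_after = 1 − (1 − 0.904)^2 = 0.9908
ΔR = 0.9908 − 0.904 = 0.0868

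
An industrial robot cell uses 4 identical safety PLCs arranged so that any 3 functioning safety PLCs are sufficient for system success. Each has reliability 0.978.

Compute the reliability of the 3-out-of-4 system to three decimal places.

R = Σ_{i=3}^{4} C(4,i) p^i (1−p)^{4−i} with p = 0.978
C(4,3)·0.978^3·0.022^1 = 0.08232
C(4,4)·0.978^4·0.022^0 = 0.91486
Sum = 0.997

0.997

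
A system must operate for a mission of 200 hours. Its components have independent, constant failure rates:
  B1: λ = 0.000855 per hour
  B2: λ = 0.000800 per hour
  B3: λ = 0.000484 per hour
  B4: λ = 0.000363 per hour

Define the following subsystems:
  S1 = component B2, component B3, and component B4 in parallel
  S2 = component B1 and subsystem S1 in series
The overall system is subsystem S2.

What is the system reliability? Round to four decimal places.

R(B1) = exp(−0.000855 × 200) = 0.842822
R(B2) = exp(−0.000800 × 200) = 0.852144
R(B3) = exp(−0.000484 × 200) = 0.907738
R(B4) = exp(−0.000363 × 200) = 0.929973
Parallel (B2, B3, and B4): 1 − (1 − 0.852144)(1 − 0.907738)(1 − 0.929973) = 0.999045
Series (B1 and [0.999045]): 0.842822 × 0.999045 = 0.8420

0.8420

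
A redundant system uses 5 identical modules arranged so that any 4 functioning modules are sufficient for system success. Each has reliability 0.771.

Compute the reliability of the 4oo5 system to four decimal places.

0.6770

R = Σ_{i=4}^{5} C(5,i) p^i (1−p)^{5−i} with p = 0.771
C(5,4)·0.771^4·0.229^1 = 0.404597
C(5,5)·0.771^5·0.229^0 = 0.272441
Sum = 0.6770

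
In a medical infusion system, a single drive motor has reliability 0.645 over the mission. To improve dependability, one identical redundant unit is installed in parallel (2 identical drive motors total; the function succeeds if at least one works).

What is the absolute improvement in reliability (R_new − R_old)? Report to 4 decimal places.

R_before = 0.645
R_after = 1 − (1 − 0.645)^2 = 0.8740
ΔR = 0.8740 − 0.645 = 0.2290

0.2290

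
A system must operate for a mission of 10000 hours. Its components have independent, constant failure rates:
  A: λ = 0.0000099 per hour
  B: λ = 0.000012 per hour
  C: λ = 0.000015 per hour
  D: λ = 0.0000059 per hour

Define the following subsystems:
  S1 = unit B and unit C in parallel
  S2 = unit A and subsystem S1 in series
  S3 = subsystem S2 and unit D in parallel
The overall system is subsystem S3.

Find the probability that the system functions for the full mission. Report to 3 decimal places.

0.994

R(A) = exp(−0.0000099 × 10000) = 0.90574
R(B) = exp(−0.000012 × 10000) = 0.88692
R(C) = exp(−0.000015 × 10000) = 0.86071
R(D) = exp(−0.0000059 × 10000) = 0.94271
Parallel (B and C): 1 − (1 − 0.88692)(1 − 0.86071) = 0.98425
Series (A and [0.98425]): 0.90574 × 0.98425 = 0.89147
Parallel ([0.89147] and D): 1 − (1 − 0.89147)(1 − 0.94271) = 0.994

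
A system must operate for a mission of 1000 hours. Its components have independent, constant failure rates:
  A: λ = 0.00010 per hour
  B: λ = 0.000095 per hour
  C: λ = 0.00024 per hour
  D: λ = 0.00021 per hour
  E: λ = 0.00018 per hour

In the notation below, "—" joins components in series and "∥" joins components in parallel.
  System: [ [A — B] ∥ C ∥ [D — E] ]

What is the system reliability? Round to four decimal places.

R(A) = exp(−0.00010 × 1000) = 0.904837
R(B) = exp(−0.000095 × 1000) = 0.909373
R(C) = exp(−0.00024 × 1000) = 0.786628
R(D) = exp(−0.00021 × 1000) = 0.810584
R(E) = exp(−0.00018 × 1000) = 0.835270
Series (A and B): 0.904837 × 0.909373 = 0.822834
Series (D and E): 0.810584 × 0.835270 = 0.677056
Parallel ([0.822834], C, and [0.677056]): 1 − (1 − 0.822834)(1 − 0.786628)(1 − 0.677056) = 0.9878

0.9878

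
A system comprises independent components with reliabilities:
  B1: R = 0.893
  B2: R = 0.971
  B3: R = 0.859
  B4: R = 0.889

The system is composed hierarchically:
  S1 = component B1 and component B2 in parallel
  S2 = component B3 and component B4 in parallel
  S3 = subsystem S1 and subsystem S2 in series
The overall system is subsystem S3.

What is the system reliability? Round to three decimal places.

Parallel (B1 and B2): 1 − (1 − 0.89300)(1 − 0.97100) = 0.99690
Parallel (B3 and B4): 1 − (1 − 0.85900)(1 − 0.88900) = 0.98435
Series ([0.99690] and [0.98435]): 0.99690 × 0.98435 = 0.981

0.981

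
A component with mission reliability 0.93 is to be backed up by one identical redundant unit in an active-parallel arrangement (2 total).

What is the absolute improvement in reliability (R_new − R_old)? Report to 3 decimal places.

R_before = 0.93
R_after = 1 − (1 − 0.93)^2 = 0.995
ΔR = 0.995 − 0.93 = 0.065

0.065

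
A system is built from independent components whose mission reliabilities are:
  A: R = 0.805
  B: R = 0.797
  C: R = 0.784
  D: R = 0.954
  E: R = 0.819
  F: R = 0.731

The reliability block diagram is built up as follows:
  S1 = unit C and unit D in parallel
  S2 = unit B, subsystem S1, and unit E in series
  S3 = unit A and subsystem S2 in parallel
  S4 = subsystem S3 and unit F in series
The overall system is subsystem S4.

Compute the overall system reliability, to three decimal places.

Parallel (C and D): 1 − (1 − 0.78400)(1 − 0.95400) = 0.99006
Series (B, [0.99006], and E): 0.79700 × 0.99006 × 0.81900 = 0.64625
Parallel (A and [0.64625]): 1 − (1 − 0.80500)(1 − 0.64625) = 0.93102
Series ([0.93102] and F): 0.93102 × 0.73100 = 0.681

0.681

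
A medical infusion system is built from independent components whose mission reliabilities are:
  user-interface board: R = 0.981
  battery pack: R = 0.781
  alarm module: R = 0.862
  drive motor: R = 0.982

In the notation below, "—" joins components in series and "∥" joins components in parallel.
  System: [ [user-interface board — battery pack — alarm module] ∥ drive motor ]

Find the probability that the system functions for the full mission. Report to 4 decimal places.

0.9939

Series (user-interface board, battery pack, and alarm module): 0.981000 × 0.781000 × 0.862000 = 0.660431
Parallel ([0.660431] and drive motor): 1 − (1 − 0.660431)(1 − 0.982000) = 0.9939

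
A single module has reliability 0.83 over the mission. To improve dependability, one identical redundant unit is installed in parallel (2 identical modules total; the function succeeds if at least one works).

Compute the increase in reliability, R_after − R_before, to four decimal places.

0.1411

R_before = 0.83
R_after = 1 − (1 − 0.83)^2 = 0.9711
ΔR = 0.9711 − 0.83 = 0.1411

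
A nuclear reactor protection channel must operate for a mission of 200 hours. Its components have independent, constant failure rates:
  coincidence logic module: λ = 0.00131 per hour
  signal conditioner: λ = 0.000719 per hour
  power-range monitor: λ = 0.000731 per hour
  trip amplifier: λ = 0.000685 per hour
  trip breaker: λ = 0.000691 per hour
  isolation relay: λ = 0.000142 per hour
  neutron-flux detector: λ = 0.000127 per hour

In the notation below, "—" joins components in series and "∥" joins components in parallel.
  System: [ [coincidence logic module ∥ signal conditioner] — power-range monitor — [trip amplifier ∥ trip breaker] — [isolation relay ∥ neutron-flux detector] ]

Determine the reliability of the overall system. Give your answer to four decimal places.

R(coincidence logic module) = exp(−0.00131 × 200) = 0.769511
R(signal conditioner) = exp(−0.000719 × 200) = 0.866061
R(power-range monitor) = exp(−0.000731 × 200) = 0.863985
R(trip amplifier) = exp(−0.000685 × 200) = 0.871970
R(trip breaker) = exp(−0.000691 × 200) = 0.870924
R(isolation relay) = exp(−0.000142 × 200) = 0.971999
R(neutron-flux detector) = exp(−0.000127 × 200) = 0.974920
Parallel (coincidence logic module and signal conditioner): 1 − (1 − 0.769511)(1 − 0.866061) = 0.969129
Parallel (trip amplifier and trip breaker): 1 − (1 − 0.871970)(1 − 0.870924) = 0.983474
Parallel (isolation relay and neutron-flux detector): 1 − (1 − 0.971999)(1 − 0.974920) = 0.999298
Series ([0.969129], power-range monitor, [0.983474], and [0.999298]): 0.969129 × 0.863985 × 0.983474 × 0.999298 = 0.8229

0.8229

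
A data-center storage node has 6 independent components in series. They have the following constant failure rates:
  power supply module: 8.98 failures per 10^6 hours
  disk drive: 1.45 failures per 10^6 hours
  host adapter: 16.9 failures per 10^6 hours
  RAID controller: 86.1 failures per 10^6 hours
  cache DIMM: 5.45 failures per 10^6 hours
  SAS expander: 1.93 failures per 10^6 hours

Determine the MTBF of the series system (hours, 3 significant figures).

8280

Series of exponential components: λ_sys = Σ λ_i
λ_sys = 0.00000898 + 0.00000145 + 0.0000169 + 0.0000861 + 0.00000545 + 0.00000193 = 1.2081e-04 /h
MTBF = 1 / λ_sys = 8280 h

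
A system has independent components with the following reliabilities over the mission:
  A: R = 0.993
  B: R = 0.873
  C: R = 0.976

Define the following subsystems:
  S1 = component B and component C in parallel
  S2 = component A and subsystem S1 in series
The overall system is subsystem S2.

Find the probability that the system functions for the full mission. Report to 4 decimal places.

Parallel (B and C): 1 − (1 − 0.873000)(1 − 0.976000) = 0.996952
Series (A and [0.996952]): 0.993000 × 0.996952 = 0.9900

0.9900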